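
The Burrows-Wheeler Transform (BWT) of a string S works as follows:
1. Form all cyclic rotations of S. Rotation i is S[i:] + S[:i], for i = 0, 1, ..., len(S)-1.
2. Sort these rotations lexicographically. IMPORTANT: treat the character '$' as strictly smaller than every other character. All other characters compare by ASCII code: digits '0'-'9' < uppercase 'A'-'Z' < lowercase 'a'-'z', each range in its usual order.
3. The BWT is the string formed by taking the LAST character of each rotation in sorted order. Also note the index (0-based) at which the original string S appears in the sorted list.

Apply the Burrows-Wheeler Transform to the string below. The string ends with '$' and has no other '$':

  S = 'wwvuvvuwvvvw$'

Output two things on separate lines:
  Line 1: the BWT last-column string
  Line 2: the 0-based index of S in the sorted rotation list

Answer: wvvwvuwvvvwu$
12

Derivation:
All 13 rotations (rotation i = S[i:]+S[:i]):
  rot[0] = wwvuvvuwvvvw$
  rot[1] = wvuvvuwvvvw$w
  rot[2] = vuvvuwvvvw$ww
  rot[3] = uvvuwvvvw$wwv
  rot[4] = vvuwvvvw$wwvu
  rot[5] = vuwvvvw$wwvuv
  rot[6] = uwvvvw$wwvuvv
  rot[7] = wvvvw$wwvuvvu
  rot[8] = vvvw$wwvuvvuw
  rot[9] = vvw$wwvuvvuwv
  rot[10] = vw$wwvuvvuwvv
  rot[11] = w$wwvuvvuwvvv
  rot[12] = $wwvuvvuwvvvw
Sorted (with $ < everything):
  sorted[0] = $wwvuvvuwvvvw  (last char: 'w')
  sorted[1] = uvvuwvvvw$wwv  (last char: 'v')
  sorted[2] = uwvvvw$wwvuvv  (last char: 'v')
  sorted[3] = vuvvuwvvvw$ww  (last char: 'w')
  sorted[4] = vuwvvvw$wwvuv  (last char: 'v')
  sorted[5] = vvuwvvvw$wwvu  (last char: 'u')
  sorted[6] = vvvw$wwvuvvuw  (last char: 'w')
  sorted[7] = vvw$wwvuvvuwv  (last char: 'v')
  sorted[8] = vw$wwvuvvuwvv  (last char: 'v')
  sorted[9] = w$wwvuvvuwvvv  (last char: 'v')
  sorted[10] = wvuvvuwvvvw$w  (last char: 'w')
  sorted[11] = wvvvw$wwvuvvu  (last char: 'u')
  sorted[12] = wwvuvvuwvvvw$  (last char: '$')
Last column: wvvwvuwvvvwu$
Original string S is at sorted index 12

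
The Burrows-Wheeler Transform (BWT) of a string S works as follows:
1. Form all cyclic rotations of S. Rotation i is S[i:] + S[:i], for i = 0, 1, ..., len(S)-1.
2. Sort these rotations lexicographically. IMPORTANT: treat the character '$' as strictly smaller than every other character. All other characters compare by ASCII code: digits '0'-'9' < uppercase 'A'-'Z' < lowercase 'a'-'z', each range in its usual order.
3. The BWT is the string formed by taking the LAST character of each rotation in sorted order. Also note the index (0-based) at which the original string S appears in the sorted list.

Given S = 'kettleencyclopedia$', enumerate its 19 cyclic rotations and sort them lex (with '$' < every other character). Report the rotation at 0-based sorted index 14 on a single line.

Answer: opedia$kettleencycl

Derivation:
All 19 rotations (rotation i = S[i:]+S[:i]):
  rot[0] = kettleencyclopedia$
  rot[1] = ettleencyclopedia$k
  rot[2] = ttleencyclopedia$ke
  rot[3] = tleencyclopedia$ket
  rot[4] = leencyclopedia$kett
  rot[5] = eencyclopedia$kettl
  rot[6] = encyclopedia$kettle
  rot[7] = ncyclopedia$kettlee
  rot[8] = cyclopedia$kettleen
  rot[9] = yclopedia$kettleenc
  rot[10] = clopedia$kettleency
  rot[11] = lopedia$kettleencyc
  rot[12] = opedia$kettleencycl
  rot[13] = pedia$kettleencyclo
  rot[14] = edia$kettleencyclop
  rot[15] = dia$kettleencyclope
  rot[16] = ia$kettleencycloped
  rot[17] = a$kettleencyclopedi
  rot[18] = $kettleencyclopedia
Sorted (with $ < everything):
  sorted[0] = $kettleencyclopedia
  sorted[1] = a$kettleencyclopedi
  sorted[2] = clopedia$kettleency
  sorted[3] = cyclopedia$kettleen
  sorted[4] = dia$kettleencyclope
  sorted[5] = edia$kettleencyclop
  sorted[6] = eencyclopedia$kettl
  sorted[7] = encyclopedia$kettle
  sorted[8] = ettleencyclopedia$k
  sorted[9] = ia$kettleencycloped
  sorted[10] = kettleencyclopedia$
  sorted[11] = leencyclopedia$kett
  sorted[12] = lopedia$kettleencyc
  sorted[13] = ncyclopedia$kettlee
  sorted[14] = opedia$kettleencycl
  sorted[15] = pedia$kettleencyclo
  sorted[16] = tleencyclopedia$ket
  sorted[17] = ttleencyclopedia$ke
  sorted[18] = yclopedia$kettleenc
sorted[14] = opedia$kettleencycl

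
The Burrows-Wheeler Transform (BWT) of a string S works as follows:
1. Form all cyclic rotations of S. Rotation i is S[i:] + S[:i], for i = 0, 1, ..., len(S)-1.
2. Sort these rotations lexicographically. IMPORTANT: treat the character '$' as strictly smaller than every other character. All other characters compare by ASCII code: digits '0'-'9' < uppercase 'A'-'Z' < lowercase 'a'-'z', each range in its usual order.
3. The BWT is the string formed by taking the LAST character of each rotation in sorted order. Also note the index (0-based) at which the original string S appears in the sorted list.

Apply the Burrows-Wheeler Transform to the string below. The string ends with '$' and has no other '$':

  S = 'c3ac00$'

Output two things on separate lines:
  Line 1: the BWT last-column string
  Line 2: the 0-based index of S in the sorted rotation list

Answer: 00cc3a$
6

Derivation:
All 7 rotations (rotation i = S[i:]+S[:i]):
  rot[0] = c3ac00$
  rot[1] = 3ac00$c
  rot[2] = ac00$c3
  rot[3] = c00$c3a
  rot[4] = 00$c3ac
  rot[5] = 0$c3ac0
  rot[6] = $c3ac00
Sorted (with $ < everything):
  sorted[0] = $c3ac00  (last char: '0')
  sorted[1] = 0$c3ac0  (last char: '0')
  sorted[2] = 00$c3ac  (last char: 'c')
  sorted[3] = 3ac00$c  (last char: 'c')
  sorted[4] = ac00$c3  (last char: '3')
  sorted[5] = c00$c3a  (last char: 'a')
  sorted[6] = c3ac00$  (last char: '$')
Last column: 00cc3a$
Original string S is at sorted index 6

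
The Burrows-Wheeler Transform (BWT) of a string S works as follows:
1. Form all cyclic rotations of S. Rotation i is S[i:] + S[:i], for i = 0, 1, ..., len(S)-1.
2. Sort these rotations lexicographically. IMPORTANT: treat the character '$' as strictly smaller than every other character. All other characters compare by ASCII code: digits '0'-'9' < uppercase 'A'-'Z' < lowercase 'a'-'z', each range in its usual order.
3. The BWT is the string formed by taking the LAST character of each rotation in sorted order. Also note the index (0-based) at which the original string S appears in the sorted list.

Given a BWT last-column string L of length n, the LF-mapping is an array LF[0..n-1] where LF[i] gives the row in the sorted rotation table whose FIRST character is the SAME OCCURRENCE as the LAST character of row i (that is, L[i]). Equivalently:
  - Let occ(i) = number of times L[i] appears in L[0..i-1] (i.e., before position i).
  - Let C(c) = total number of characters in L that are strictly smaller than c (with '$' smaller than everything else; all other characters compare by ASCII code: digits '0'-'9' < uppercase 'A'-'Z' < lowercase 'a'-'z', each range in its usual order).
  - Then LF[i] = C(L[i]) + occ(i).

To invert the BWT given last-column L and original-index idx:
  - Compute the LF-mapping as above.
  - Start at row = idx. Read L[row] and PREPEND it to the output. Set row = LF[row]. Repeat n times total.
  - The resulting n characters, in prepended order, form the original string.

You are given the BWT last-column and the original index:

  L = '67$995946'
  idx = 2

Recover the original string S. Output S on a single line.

LF mapping: 3 5 0 6 7 2 8 1 4
Walk LF starting at row 2, prepending L[row]:
  step 1: row=2, L[2]='$', prepend. Next row=LF[2]=0
  step 2: row=0, L[0]='6', prepend. Next row=LF[0]=3
  step 3: row=3, L[3]='9', prepend. Next row=LF[3]=6
  step 4: row=6, L[6]='9', prepend. Next row=LF[6]=8
  step 5: row=8, L[8]='6', prepend. Next row=LF[8]=4
  step 6: row=4, L[4]='9', prepend. Next row=LF[4]=7
  step 7: row=7, L[7]='4', prepend. Next row=LF[7]=1
  step 8: row=1, L[1]='7', prepend. Next row=LF[1]=5
  step 9: row=5, L[5]='5', prepend. Next row=LF[5]=2
Reversed output: 57496996$

Answer: 57496996$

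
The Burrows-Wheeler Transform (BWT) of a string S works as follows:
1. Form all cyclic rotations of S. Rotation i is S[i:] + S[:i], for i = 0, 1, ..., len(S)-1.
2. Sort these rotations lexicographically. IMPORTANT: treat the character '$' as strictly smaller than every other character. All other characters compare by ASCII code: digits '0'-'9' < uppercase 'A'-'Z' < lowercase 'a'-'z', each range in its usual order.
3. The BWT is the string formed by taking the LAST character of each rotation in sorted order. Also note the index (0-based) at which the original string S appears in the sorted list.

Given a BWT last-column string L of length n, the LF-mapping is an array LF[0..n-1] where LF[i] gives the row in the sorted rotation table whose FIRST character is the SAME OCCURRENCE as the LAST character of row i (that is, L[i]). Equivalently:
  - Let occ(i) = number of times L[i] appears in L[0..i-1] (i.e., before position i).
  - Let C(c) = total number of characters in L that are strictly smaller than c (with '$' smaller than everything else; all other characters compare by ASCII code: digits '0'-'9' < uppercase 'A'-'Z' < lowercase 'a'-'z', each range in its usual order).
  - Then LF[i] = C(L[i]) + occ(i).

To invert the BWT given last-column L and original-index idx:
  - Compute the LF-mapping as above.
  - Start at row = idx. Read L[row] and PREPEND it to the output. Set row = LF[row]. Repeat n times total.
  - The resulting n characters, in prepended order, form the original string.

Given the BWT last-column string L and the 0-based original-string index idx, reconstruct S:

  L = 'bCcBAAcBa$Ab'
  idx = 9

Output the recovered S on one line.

LF mapping: 8 6 10 4 1 2 11 5 7 0 3 9
Walk LF starting at row 9, prepending L[row]:
  step 1: row=9, L[9]='$', prepend. Next row=LF[9]=0
  step 2: row=0, L[0]='b', prepend. Next row=LF[0]=8
  step 3: row=8, L[8]='a', prepend. Next row=LF[8]=7
  step 4: row=7, L[7]='B', prepend. Next row=LF[7]=5
  step 5: row=5, L[5]='A', prepend. Next row=LF[5]=2
  step 6: row=2, L[2]='c', prepend. Next row=LF[2]=10
  step 7: row=10, L[10]='A', prepend. Next row=LF[10]=3
  step 8: row=3, L[3]='B', prepend. Next row=LF[3]=4
  step 9: row=4, L[4]='A', prepend. Next row=LF[4]=1
  step 10: row=1, L[1]='C', prepend. Next row=LF[1]=6
  step 11: row=6, L[6]='c', prepend. Next row=LF[6]=11
  step 12: row=11, L[11]='b', prepend. Next row=LF[11]=9
Reversed output: bcCABAcABab$

Answer: bcCABAcABab$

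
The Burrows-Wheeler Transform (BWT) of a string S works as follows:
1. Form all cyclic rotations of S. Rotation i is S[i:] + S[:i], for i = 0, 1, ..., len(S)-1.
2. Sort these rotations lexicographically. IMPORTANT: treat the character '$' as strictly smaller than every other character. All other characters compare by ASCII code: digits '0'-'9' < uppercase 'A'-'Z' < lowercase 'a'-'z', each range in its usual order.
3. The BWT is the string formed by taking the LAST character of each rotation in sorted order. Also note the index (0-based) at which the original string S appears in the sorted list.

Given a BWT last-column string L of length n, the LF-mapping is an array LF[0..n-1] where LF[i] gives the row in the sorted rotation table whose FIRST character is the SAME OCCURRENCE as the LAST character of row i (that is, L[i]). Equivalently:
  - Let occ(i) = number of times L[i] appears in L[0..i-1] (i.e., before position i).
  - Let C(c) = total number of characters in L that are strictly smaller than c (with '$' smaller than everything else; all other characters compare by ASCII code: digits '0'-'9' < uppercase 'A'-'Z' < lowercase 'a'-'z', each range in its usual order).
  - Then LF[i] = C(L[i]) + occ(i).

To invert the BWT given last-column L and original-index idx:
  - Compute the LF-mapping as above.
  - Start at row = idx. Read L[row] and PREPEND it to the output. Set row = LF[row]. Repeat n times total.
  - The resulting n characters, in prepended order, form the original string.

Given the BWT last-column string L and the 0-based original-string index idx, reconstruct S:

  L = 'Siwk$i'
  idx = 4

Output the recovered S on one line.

Answer: kiwiS$

Derivation:
LF mapping: 1 2 5 4 0 3
Walk LF starting at row 4, prepending L[row]:
  step 1: row=4, L[4]='$', prepend. Next row=LF[4]=0
  step 2: row=0, L[0]='S', prepend. Next row=LF[0]=1
  step 3: row=1, L[1]='i', prepend. Next row=LF[1]=2
  step 4: row=2, L[2]='w', prepend. Next row=LF[2]=5
  step 5: row=5, L[5]='i', prepend. Next row=LF[5]=3
  step 6: row=3, L[3]='k', prepend. Next row=LF[3]=4
Reversed output: kiwiS$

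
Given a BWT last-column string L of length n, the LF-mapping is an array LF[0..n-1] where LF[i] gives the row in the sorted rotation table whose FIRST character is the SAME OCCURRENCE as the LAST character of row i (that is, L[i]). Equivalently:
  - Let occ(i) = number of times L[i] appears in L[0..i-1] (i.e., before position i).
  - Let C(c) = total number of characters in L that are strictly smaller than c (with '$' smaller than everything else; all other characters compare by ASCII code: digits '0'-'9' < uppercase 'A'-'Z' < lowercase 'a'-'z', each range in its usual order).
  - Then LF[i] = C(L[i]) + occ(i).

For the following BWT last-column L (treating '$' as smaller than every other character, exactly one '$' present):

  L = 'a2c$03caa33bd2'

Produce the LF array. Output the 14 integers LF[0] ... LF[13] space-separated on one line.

Char counts: '$':1, '0':1, '2':2, '3':3, 'a':3, 'b':1, 'c':2, 'd':1
C (first-col start): C('$')=0, C('0')=1, C('2')=2, C('3')=4, C('a')=7, C('b')=10, C('c')=11, C('d')=13
L[0]='a': occ=0, LF[0]=C('a')+0=7+0=7
L[1]='2': occ=0, LF[1]=C('2')+0=2+0=2
L[2]='c': occ=0, LF[2]=C('c')+0=11+0=11
L[3]='$': occ=0, LF[3]=C('$')+0=0+0=0
L[4]='0': occ=0, LF[4]=C('0')+0=1+0=1
L[5]='3': occ=0, LF[5]=C('3')+0=4+0=4
L[6]='c': occ=1, LF[6]=C('c')+1=11+1=12
L[7]='a': occ=1, LF[7]=C('a')+1=7+1=8
L[8]='a': occ=2, LF[8]=C('a')+2=7+2=9
L[9]='3': occ=1, LF[9]=C('3')+1=4+1=5
L[10]='3': occ=2, LF[10]=C('3')+2=4+2=6
L[11]='b': occ=0, LF[11]=C('b')+0=10+0=10
L[12]='d': occ=0, LF[12]=C('d')+0=13+0=13
L[13]='2': occ=1, LF[13]=C('2')+1=2+1=3

Answer: 7 2 11 0 1 4 12 8 9 5 6 10 13 3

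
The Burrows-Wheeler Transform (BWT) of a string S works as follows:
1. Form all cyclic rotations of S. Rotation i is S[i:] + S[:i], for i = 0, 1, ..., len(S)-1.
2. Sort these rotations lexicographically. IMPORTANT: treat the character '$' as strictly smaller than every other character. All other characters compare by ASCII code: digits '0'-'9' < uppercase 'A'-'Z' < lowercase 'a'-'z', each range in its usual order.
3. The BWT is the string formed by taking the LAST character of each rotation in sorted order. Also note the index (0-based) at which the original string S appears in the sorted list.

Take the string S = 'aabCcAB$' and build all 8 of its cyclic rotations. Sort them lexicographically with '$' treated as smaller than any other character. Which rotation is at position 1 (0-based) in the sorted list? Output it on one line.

All 8 rotations (rotation i = S[i:]+S[:i]):
  rot[0] = aabCcAB$
  rot[1] = abCcAB$a
  rot[2] = bCcAB$aa
  rot[3] = CcAB$aab
  rot[4] = cAB$aabC
  rot[5] = AB$aabCc
  rot[6] = B$aabCcA
  rot[7] = $aabCcAB
Sorted (with $ < everything):
  sorted[0] = $aabCcAB
  sorted[1] = AB$aabCc
  sorted[2] = B$aabCcA
  sorted[3] = CcAB$aab
  sorted[4] = aabCcAB$
  sorted[5] = abCcAB$a
  sorted[6] = bCcAB$aa
  sorted[7] = cAB$aabC
sorted[1] = AB$aabCc

Answer: AB$aabCc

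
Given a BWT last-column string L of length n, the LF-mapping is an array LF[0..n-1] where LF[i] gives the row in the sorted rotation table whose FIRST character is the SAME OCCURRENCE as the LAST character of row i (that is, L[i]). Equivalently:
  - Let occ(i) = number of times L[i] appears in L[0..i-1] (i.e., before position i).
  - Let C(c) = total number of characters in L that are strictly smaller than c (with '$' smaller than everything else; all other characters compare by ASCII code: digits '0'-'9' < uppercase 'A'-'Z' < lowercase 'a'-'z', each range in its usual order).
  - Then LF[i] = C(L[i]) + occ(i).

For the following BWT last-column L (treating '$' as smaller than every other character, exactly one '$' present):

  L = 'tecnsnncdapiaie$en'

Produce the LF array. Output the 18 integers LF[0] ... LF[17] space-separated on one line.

Char counts: '$':1, 'a':2, 'c':2, 'd':1, 'e':3, 'i':2, 'n':4, 'p':1, 's':1, 't':1
C (first-col start): C('$')=0, C('a')=1, C('c')=3, C('d')=5, C('e')=6, C('i')=9, C('n')=11, C('p')=15, C('s')=16, C('t')=17
L[0]='t': occ=0, LF[0]=C('t')+0=17+0=17
L[1]='e': occ=0, LF[1]=C('e')+0=6+0=6
L[2]='c': occ=0, LF[2]=C('c')+0=3+0=3
L[3]='n': occ=0, LF[3]=C('n')+0=11+0=11
L[4]='s': occ=0, LF[4]=C('s')+0=16+0=16
L[5]='n': occ=1, LF[5]=C('n')+1=11+1=12
L[6]='n': occ=2, LF[6]=C('n')+2=11+2=13
L[7]='c': occ=1, LF[7]=C('c')+1=3+1=4
L[8]='d': occ=0, LF[8]=C('d')+0=5+0=5
L[9]='a': occ=0, LF[9]=C('a')+0=1+0=1
L[10]='p': occ=0, LF[10]=C('p')+0=15+0=15
L[11]='i': occ=0, LF[11]=C('i')+0=9+0=9
L[12]='a': occ=1, LF[12]=C('a')+1=1+1=2
L[13]='i': occ=1, LF[13]=C('i')+1=9+1=10
L[14]='e': occ=1, LF[14]=C('e')+1=6+1=7
L[15]='$': occ=0, LF[15]=C('$')+0=0+0=0
L[16]='e': occ=2, LF[16]=C('e')+2=6+2=8
L[17]='n': occ=3, LF[17]=C('n')+3=11+3=14

Answer: 17 6 3 11 16 12 13 4 5 1 15 9 2 10 7 0 8 14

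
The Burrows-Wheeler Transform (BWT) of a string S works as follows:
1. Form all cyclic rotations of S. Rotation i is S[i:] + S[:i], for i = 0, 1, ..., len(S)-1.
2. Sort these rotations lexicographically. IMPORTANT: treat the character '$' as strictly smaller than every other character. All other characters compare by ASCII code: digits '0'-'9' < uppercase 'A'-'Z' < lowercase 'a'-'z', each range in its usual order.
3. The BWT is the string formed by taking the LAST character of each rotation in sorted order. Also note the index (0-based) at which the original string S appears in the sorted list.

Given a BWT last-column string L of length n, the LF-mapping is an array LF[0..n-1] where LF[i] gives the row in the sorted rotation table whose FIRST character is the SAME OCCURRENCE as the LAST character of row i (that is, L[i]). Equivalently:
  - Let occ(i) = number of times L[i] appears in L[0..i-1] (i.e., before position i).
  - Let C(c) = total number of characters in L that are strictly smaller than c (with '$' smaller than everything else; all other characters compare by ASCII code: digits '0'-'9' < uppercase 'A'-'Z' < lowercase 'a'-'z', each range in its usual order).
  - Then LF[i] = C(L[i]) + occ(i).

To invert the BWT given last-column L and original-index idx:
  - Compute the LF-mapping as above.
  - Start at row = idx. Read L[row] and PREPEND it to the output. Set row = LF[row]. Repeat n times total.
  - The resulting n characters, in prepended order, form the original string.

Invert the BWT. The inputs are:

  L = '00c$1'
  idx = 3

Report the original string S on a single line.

LF mapping: 1 2 4 0 3
Walk LF starting at row 3, prepending L[row]:
  step 1: row=3, L[3]='$', prepend. Next row=LF[3]=0
  step 2: row=0, L[0]='0', prepend. Next row=LF[0]=1
  step 3: row=1, L[1]='0', prepend. Next row=LF[1]=2
  step 4: row=2, L[2]='c', prepend. Next row=LF[2]=4
  step 5: row=4, L[4]='1', prepend. Next row=LF[4]=3
Reversed output: 1c00$

Answer: 1c00$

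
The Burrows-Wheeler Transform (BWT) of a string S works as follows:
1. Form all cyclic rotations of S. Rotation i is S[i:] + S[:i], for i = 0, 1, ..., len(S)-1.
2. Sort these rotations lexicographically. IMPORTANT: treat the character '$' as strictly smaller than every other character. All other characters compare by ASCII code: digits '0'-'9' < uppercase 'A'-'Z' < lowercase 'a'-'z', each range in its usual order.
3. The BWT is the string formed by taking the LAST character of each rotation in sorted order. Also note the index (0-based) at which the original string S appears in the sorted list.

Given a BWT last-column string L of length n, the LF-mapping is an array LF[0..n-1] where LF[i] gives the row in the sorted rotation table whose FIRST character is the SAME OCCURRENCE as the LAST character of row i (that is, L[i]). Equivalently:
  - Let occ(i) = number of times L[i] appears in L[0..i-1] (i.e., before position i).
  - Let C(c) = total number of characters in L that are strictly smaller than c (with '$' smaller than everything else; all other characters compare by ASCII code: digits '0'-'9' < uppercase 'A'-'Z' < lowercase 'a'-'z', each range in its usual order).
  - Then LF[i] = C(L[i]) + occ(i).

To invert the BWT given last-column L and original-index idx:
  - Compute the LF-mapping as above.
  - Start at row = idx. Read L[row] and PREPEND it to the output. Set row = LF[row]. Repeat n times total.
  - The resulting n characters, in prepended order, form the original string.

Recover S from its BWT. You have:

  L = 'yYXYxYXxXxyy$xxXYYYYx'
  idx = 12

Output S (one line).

LF mapping: 18 5 1 6 12 7 2 13 3 14 19 20 0 15 16 4 8 9 10 11 17
Walk LF starting at row 12, prepending L[row]:
  step 1: row=12, L[12]='$', prepend. Next row=LF[12]=0
  step 2: row=0, L[0]='y', prepend. Next row=LF[0]=18
  step 3: row=18, L[18]='Y', prepend. Next row=LF[18]=10
  step 4: row=10, L[10]='y', prepend. Next row=LF[10]=19
  step 5: row=19, L[19]='Y', prepend. Next row=LF[19]=11
  step 6: row=11, L[11]='y', prepend. Next row=LF[11]=20
  step 7: row=20, L[20]='x', prepend. Next row=LF[20]=17
  step 8: row=17, L[17]='Y', prepend. Next row=LF[17]=9
  step 9: row=9, L[9]='x', prepend. Next row=LF[9]=14
  step 10: row=14, L[14]='x', prepend. Next row=LF[14]=16
  step 11: row=16, L[16]='Y', prepend. Next row=LF[16]=8
  step 12: row=8, L[8]='X', prepend. Next row=LF[8]=3
  step 13: row=3, L[3]='Y', prepend. Next row=LF[3]=6
  step 14: row=6, L[6]='X', prepend. Next row=LF[6]=2
  step 15: row=2, L[2]='X', prepend. Next row=LF[2]=1
  step 16: row=1, L[1]='Y', prepend. Next row=LF[1]=5
  step 17: row=5, L[5]='Y', prepend. Next row=LF[5]=7
  step 18: row=7, L[7]='x', prepend. Next row=LF[7]=13
  step 19: row=13, L[13]='x', prepend. Next row=LF[13]=15
  step 20: row=15, L[15]='X', prepend. Next row=LF[15]=4
  step 21: row=4, L[4]='x', prepend. Next row=LF[4]=12
Reversed output: xXxxYYXXYXYxxYxyYyYy$

Answer: xXxxYYXXYXYxxYxyYyYy$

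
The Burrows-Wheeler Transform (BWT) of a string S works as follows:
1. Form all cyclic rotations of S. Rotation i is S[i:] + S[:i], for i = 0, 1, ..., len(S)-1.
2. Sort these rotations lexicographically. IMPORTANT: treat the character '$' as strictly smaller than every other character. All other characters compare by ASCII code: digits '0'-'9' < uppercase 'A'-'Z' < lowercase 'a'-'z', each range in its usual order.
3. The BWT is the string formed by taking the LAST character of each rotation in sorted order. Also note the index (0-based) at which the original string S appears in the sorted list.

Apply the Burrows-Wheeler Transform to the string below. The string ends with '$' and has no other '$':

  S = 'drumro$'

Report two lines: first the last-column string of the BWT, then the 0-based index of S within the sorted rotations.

All 7 rotations (rotation i = S[i:]+S[:i]):
  rot[0] = drumro$
  rot[1] = rumro$d
  rot[2] = umro$dr
  rot[3] = mro$dru
  rot[4] = ro$drum
  rot[5] = o$drumr
  rot[6] = $drumro
Sorted (with $ < everything):
  sorted[0] = $drumro  (last char: 'o')
  sorted[1] = drumro$  (last char: '$')
  sorted[2] = mro$dru  (last char: 'u')
  sorted[3] = o$drumr  (last char: 'r')
  sorted[4] = ro$drum  (last char: 'm')
  sorted[5] = rumro$d  (last char: 'd')
  sorted[6] = umro$dr  (last char: 'r')
Last column: o$urmdr
Original string S is at sorted index 1

Answer: o$urmdr
1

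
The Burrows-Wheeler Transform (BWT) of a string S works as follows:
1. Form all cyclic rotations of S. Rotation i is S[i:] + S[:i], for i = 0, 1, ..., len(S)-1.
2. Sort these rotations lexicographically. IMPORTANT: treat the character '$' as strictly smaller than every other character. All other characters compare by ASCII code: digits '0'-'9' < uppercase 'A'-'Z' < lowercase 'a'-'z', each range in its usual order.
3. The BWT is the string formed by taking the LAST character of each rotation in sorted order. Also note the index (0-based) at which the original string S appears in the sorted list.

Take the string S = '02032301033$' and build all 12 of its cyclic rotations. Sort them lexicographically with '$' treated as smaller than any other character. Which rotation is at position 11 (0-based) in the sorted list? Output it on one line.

All 12 rotations (rotation i = S[i:]+S[:i]):
  rot[0] = 02032301033$
  rot[1] = 2032301033$0
  rot[2] = 032301033$02
  rot[3] = 32301033$020
  rot[4] = 2301033$0203
  rot[5] = 301033$02032
  rot[6] = 01033$020323
  rot[7] = 1033$0203230
  rot[8] = 033$02032301
  rot[9] = 33$020323010
  rot[10] = 3$0203230103
  rot[11] = $02032301033
Sorted (with $ < everything):
  sorted[0] = $02032301033
  sorted[1] = 01033$020323
  sorted[2] = 02032301033$
  sorted[3] = 032301033$02
  sorted[4] = 033$02032301
  sorted[5] = 1033$0203230
  sorted[6] = 2032301033$0
  sorted[7] = 2301033$0203
  sorted[8] = 3$0203230103
  sorted[9] = 301033$02032
  sorted[10] = 32301033$020
  sorted[11] = 33$020323010
sorted[11] = 33$020323010

Answer: 33$020323010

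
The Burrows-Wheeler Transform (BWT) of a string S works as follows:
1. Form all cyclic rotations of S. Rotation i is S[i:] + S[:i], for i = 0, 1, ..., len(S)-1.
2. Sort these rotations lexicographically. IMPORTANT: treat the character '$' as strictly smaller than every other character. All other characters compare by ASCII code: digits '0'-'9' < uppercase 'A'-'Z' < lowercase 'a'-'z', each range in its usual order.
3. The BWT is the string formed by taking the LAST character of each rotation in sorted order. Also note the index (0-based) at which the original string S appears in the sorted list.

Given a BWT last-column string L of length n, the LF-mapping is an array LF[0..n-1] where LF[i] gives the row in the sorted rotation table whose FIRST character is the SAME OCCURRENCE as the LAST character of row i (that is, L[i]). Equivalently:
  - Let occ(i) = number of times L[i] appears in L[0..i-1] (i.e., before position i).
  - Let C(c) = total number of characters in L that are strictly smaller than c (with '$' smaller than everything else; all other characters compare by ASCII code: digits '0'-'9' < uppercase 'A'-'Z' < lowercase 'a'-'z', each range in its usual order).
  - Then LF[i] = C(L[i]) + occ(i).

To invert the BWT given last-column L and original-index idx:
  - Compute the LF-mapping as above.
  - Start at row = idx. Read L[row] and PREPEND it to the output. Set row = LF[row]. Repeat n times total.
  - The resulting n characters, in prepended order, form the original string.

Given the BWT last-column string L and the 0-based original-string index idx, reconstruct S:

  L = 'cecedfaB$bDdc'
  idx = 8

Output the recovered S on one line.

LF mapping: 5 10 6 11 8 12 3 1 0 4 2 9 7
Walk LF starting at row 8, prepending L[row]:
  step 1: row=8, L[8]='$', prepend. Next row=LF[8]=0
  step 2: row=0, L[0]='c', prepend. Next row=LF[0]=5
  step 3: row=5, L[5]='f', prepend. Next row=LF[5]=12
  step 4: row=12, L[12]='c', prepend. Next row=LF[12]=7
  step 5: row=7, L[7]='B', prepend. Next row=LF[7]=1
  step 6: row=1, L[1]='e', prepend. Next row=LF[1]=10
  step 7: row=10, L[10]='D', prepend. Next row=LF[10]=2
  step 8: row=2, L[2]='c', prepend. Next row=LF[2]=6
  step 9: row=6, L[6]='a', prepend. Next row=LF[6]=3
  step 10: row=3, L[3]='e', prepend. Next row=LF[3]=11
  step 11: row=11, L[11]='d', prepend. Next row=LF[11]=9
  step 12: row=9, L[9]='b', prepend. Next row=LF[9]=4
  step 13: row=4, L[4]='d', prepend. Next row=LF[4]=8
Reversed output: dbdeacDeBcfc$

Answer: dbdeacDeBcfc$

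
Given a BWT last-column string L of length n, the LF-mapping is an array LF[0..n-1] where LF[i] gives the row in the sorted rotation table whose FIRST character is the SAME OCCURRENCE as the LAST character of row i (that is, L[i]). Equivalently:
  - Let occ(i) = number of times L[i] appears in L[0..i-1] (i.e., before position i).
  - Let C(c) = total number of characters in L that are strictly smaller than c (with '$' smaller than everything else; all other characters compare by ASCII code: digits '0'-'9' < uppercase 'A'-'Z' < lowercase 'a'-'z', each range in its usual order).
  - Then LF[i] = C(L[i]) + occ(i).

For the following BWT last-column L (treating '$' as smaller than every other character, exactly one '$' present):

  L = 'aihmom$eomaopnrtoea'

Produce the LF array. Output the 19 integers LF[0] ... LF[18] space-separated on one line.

Char counts: '$':1, 'a':3, 'e':2, 'h':1, 'i':1, 'm':3, 'n':1, 'o':4, 'p':1, 'r':1, 't':1
C (first-col start): C('$')=0, C('a')=1, C('e')=4, C('h')=6, C('i')=7, C('m')=8, C('n')=11, C('o')=12, C('p')=16, C('r')=17, C('t')=18
L[0]='a': occ=0, LF[0]=C('a')+0=1+0=1
L[1]='i': occ=0, LF[1]=C('i')+0=7+0=7
L[2]='h': occ=0, LF[2]=C('h')+0=6+0=6
L[3]='m': occ=0, LF[3]=C('m')+0=8+0=8
L[4]='o': occ=0, LF[4]=C('o')+0=12+0=12
L[5]='m': occ=1, LF[5]=C('m')+1=8+1=9
L[6]='$': occ=0, LF[6]=C('$')+0=0+0=0
L[7]='e': occ=0, LF[7]=C('e')+0=4+0=4
L[8]='o': occ=1, LF[8]=C('o')+1=12+1=13
L[9]='m': occ=2, LF[9]=C('m')+2=8+2=10
L[10]='a': occ=1, LF[10]=C('a')+1=1+1=2
L[11]='o': occ=2, LF[11]=C('o')+2=12+2=14
L[12]='p': occ=0, LF[12]=C('p')+0=16+0=16
L[13]='n': occ=0, LF[13]=C('n')+0=11+0=11
L[14]='r': occ=0, LF[14]=C('r')+0=17+0=17
L[15]='t': occ=0, LF[15]=C('t')+0=18+0=18
L[16]='o': occ=3, LF[16]=C('o')+3=12+3=15
L[17]='e': occ=1, LF[17]=C('e')+1=4+1=5
L[18]='a': occ=2, LF[18]=C('a')+2=1+2=3

Answer: 1 7 6 8 12 9 0 4 13 10 2 14 16 11 17 18 15 5 3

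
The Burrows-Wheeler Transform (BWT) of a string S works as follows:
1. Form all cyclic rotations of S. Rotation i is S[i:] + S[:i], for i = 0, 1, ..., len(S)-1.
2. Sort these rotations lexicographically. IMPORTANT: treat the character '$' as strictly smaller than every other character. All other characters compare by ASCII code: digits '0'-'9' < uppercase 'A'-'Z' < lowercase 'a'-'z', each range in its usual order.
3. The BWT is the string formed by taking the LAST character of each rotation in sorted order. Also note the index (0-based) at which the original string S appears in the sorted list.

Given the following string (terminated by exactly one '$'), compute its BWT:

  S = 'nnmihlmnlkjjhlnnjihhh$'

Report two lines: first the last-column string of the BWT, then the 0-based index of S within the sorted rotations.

All 22 rotations (rotation i = S[i:]+S[:i]):
  rot[0] = nnmihlmnlkjjhlnnjihhh$
  rot[1] = nmihlmnlkjjhlnnjihhh$n
  rot[2] = mihlmnlkjjhlnnjihhh$nn
  rot[3] = ihlmnlkjjhlnnjihhh$nnm
  rot[4] = hlmnlkjjhlnnjihhh$nnmi
  rot[5] = lmnlkjjhlnnjihhh$nnmih
  rot[6] = mnlkjjhlnnjihhh$nnmihl
  rot[7] = nlkjjhlnnjihhh$nnmihlm
  rot[8] = lkjjhlnnjihhh$nnmihlmn
  rot[9] = kjjhlnnjihhh$nnmihlmnl
  rot[10] = jjhlnnjihhh$nnmihlmnlk
  rot[11] = jhlnnjihhh$nnmihlmnlkj
  rot[12] = hlnnjihhh$nnmihlmnlkjj
  rot[13] = lnnjihhh$nnmihlmnlkjjh
  rot[14] = nnjihhh$nnmihlmnlkjjhl
  rot[15] = njihhh$nnmihlmnlkjjhln
  rot[16] = jihhh$nnmihlmnlkjjhlnn
  rot[17] = ihhh$nnmihlmnlkjjhlnnj
  rot[18] = hhh$nnmihlmnlkjjhlnnji
  rot[19] = hh$nnmihlmnlkjjhlnnjih
  rot[20] = h$nnmihlmnlkjjhlnnjihh
  rot[21] = $nnmihlmnlkjjhlnnjihhh
Sorted (with $ < everything):
  sorted[0] = $nnmihlmnlkjjhlnnjihhh  (last char: 'h')
  sorted[1] = h$nnmihlmnlkjjhlnnjihh  (last char: 'h')
  sorted[2] = hh$nnmihlmnlkjjhlnnjih  (last char: 'h')
  sorted[3] = hhh$nnmihlmnlkjjhlnnji  (last char: 'i')
  sorted[4] = hlmnlkjjhlnnjihhh$nnmi  (last char: 'i')
  sorted[5] = hlnnjihhh$nnmihlmnlkjj  (last char: 'j')
  sorted[6] = ihhh$nnmihlmnlkjjhlnnj  (last char: 'j')
  sorted[7] = ihlmnlkjjhlnnjihhh$nnm  (last char: 'm')
  sorted[8] = jhlnnjihhh$nnmihlmnlkj  (last char: 'j')
  sorted[9] = jihhh$nnmihlmnlkjjhlnn  (last char: 'n')
  sorted[10] = jjhlnnjihhh$nnmihlmnlk  (last char: 'k')
  sorted[11] = kjjhlnnjihhh$nnmihlmnl  (last char: 'l')
  sorted[12] = lkjjhlnnjihhh$nnmihlmn  (last char: 'n')
  sorted[13] = lmnlkjjhlnnjihhh$nnmih  (last char: 'h')
  sorted[14] = lnnjihhh$nnmihlmnlkjjh  (last char: 'h')
  sorted[15] = mihlmnlkjjhlnnjihhh$nn  (last char: 'n')
  sorted[16] = mnlkjjhlnnjihhh$nnmihl  (last char: 'l')
  sorted[17] = njihhh$nnmihlmnlkjjhln  (last char: 'n')
  sorted[18] = nlkjjhlnnjihhh$nnmihlm  (last char: 'm')
  sorted[19] = nmihlmnlkjjhlnnjihhh$n  (last char: 'n')
  sorted[20] = nnjihhh$nnmihlmnlkjjhl  (last char: 'l')
  sorted[21] = nnmihlmnlkjjhlnnjihhh$  (last char: '$')
Last column: hhhiijjmjnklnhhnlnmnl$
Original string S is at sorted index 21

Answer: hhhiijjmjnklnhhnlnmnl$
21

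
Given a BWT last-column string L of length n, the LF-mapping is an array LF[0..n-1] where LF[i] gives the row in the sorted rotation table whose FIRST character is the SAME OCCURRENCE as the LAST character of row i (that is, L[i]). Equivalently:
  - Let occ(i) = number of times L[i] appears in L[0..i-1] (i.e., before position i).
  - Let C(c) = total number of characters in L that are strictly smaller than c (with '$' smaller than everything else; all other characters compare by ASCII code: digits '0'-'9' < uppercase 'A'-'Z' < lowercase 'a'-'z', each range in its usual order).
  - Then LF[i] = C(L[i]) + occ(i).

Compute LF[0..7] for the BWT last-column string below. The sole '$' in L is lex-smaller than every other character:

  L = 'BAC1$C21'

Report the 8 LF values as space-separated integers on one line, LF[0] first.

Answer: 5 4 6 1 0 7 3 2

Derivation:
Char counts: '$':1, '1':2, '2':1, 'A':1, 'B':1, 'C':2
C (first-col start): C('$')=0, C('1')=1, C('2')=3, C('A')=4, C('B')=5, C('C')=6
L[0]='B': occ=0, LF[0]=C('B')+0=5+0=5
L[1]='A': occ=0, LF[1]=C('A')+0=4+0=4
L[2]='C': occ=0, LF[2]=C('C')+0=6+0=6
L[3]='1': occ=0, LF[3]=C('1')+0=1+0=1
L[4]='$': occ=0, LF[4]=C('$')+0=0+0=0
L[5]='C': occ=1, LF[5]=C('C')+1=6+1=7
L[6]='2': occ=0, LF[6]=C('2')+0=3+0=3
L[7]='1': occ=1, LF[7]=C('1')+1=1+1=2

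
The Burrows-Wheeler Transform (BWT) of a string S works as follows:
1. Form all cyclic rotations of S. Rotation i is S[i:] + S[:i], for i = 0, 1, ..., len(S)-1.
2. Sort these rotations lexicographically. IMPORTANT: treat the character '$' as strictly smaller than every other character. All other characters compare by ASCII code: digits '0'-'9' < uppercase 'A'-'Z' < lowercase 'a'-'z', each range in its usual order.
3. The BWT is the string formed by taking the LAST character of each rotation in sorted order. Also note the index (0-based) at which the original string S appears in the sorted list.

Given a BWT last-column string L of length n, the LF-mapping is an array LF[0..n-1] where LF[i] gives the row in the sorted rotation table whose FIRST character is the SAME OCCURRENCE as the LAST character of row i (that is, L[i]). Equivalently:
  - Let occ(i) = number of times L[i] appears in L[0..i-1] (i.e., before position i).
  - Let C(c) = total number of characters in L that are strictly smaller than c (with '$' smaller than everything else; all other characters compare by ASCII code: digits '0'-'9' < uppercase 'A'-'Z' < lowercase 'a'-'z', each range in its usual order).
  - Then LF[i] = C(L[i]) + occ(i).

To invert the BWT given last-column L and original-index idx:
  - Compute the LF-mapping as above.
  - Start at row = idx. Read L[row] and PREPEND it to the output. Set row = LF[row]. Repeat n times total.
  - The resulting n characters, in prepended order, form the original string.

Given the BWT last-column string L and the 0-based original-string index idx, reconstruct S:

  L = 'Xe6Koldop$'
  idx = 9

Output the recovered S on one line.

LF mapping: 3 5 1 2 7 6 4 8 9 0
Walk LF starting at row 9, prepending L[row]:
  step 1: row=9, L[9]='$', prepend. Next row=LF[9]=0
  step 2: row=0, L[0]='X', prepend. Next row=LF[0]=3
  step 3: row=3, L[3]='K', prepend. Next row=LF[3]=2
  step 4: row=2, L[2]='6', prepend. Next row=LF[2]=1
  step 5: row=1, L[1]='e', prepend. Next row=LF[1]=5
  step 6: row=5, L[5]='l', prepend. Next row=LF[5]=6
  step 7: row=6, L[6]='d', prepend. Next row=LF[6]=4
  step 8: row=4, L[4]='o', prepend. Next row=LF[4]=7
  step 9: row=7, L[7]='o', prepend. Next row=LF[7]=8
  step 10: row=8, L[8]='p', prepend. Next row=LF[8]=9
Reversed output: poodle6KX$

Answer: poodle6KX$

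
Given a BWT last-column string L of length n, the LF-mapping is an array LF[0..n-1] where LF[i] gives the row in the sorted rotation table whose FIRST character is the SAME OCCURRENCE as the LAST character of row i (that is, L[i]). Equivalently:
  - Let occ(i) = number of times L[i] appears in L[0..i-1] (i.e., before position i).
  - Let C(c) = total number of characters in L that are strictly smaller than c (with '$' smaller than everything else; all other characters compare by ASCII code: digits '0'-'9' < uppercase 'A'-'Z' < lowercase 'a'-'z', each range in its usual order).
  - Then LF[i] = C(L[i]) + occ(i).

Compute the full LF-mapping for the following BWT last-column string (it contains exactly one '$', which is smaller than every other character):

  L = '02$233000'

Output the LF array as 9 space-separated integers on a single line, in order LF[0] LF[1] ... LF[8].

Answer: 1 5 0 6 7 8 2 3 4

Derivation:
Char counts: '$':1, '0':4, '2':2, '3':2
C (first-col start): C('$')=0, C('0')=1, C('2')=5, C('3')=7
L[0]='0': occ=0, LF[0]=C('0')+0=1+0=1
L[1]='2': occ=0, LF[1]=C('2')+0=5+0=5
L[2]='$': occ=0, LF[2]=C('$')+0=0+0=0
L[3]='2': occ=1, LF[3]=C('2')+1=5+1=6
L[4]='3': occ=0, LF[4]=C('3')+0=7+0=7
L[5]='3': occ=1, LF[5]=C('3')+1=7+1=8
L[6]='0': occ=1, LF[6]=C('0')+1=1+1=2
L[7]='0': occ=2, LF[7]=C('0')+2=1+2=3
L[8]='0': occ=3, LF[8]=C('0')+3=1+3=4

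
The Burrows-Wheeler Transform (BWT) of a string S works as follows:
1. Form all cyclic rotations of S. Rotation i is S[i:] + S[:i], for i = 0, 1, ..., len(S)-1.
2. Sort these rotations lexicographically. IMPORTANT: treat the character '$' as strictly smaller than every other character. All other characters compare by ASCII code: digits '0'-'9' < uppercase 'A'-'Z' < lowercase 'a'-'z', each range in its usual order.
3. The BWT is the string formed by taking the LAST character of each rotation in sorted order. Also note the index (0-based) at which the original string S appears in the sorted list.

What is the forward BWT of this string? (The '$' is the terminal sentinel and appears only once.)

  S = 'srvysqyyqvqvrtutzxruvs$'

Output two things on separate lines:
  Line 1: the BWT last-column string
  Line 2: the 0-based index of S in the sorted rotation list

Answer: syvsvxsvy$rutrqqurzyvqt
9

Derivation:
All 23 rotations (rotation i = S[i:]+S[:i]):
  rot[0] = srvysqyyqvqvrtutzxruvs$
  rot[1] = rvysqyyqvqvrtutzxruvs$s
  rot[2] = vysqyyqvqvrtutzxruvs$sr
  rot[3] = ysqyyqvqvrtutzxruvs$srv
  rot[4] = sqyyqvqvrtutzxruvs$srvy
  rot[5] = qyyqvqvrtutzxruvs$srvys
  rot[6] = yyqvqvrtutzxruvs$srvysq
  rot[7] = yqvqvrtutzxruvs$srvysqy
  rot[8] = qvqvrtutzxruvs$srvysqyy
  rot[9] = vqvrtutzxruvs$srvysqyyq
  rot[10] = qvrtutzxruvs$srvysqyyqv
  rot[11] = vrtutzxruvs$srvysqyyqvq
  rot[12] = rtutzxruvs$srvysqyyqvqv
  rot[13] = tutzxruvs$srvysqyyqvqvr
  rot[14] = utzxruvs$srvysqyyqvqvrt
  rot[15] = tzxruvs$srvysqyyqvqvrtu
  rot[16] = zxruvs$srvysqyyqvqvrtut
  rot[17] = xruvs$srvysqyyqvqvrtutz
  rot[18] = ruvs$srvysqyyqvqvrtutzx
  rot[19] = uvs$srvysqyyqvqvrtutzxr
  rot[20] = vs$srvysqyyqvqvrtutzxru
  rot[21] = s$srvysqyyqvqvrtutzxruv
  rot[22] = $srvysqyyqvqvrtutzxruvs
Sorted (with $ < everything):
  sorted[0] = $srvysqyyqvqvrtutzxruvs  (last char: 's')
  sorted[1] = qvqvrtutzxruvs$srvysqyy  (last char: 'y')
  sorted[2] = qvrtutzxruvs$srvysqyyqv  (last char: 'v')
  sorted[3] = qyyqvqvrtutzxruvs$srvys  (last char: 's')
  sorted[4] = rtutzxruvs$srvysqyyqvqv  (last char: 'v')
  sorted[5] = ruvs$srvysqyyqvqvrtutzx  (last char: 'x')
  sorted[6] = rvysqyyqvqvrtutzxruvs$s  (last char: 's')
  sorted[7] = s$srvysqyyqvqvrtutzxruv  (last char: 'v')
  sorted[8] = sqyyqvqvrtutzxruvs$srvy  (last char: 'y')
  sorted[9] = srvysqyyqvqvrtutzxruvs$  (last char: '$')
  sorted[10] = tutzxruvs$srvysqyyqvqvr  (last char: 'r')
  sorted[11] = tzxruvs$srvysqyyqvqvrtu  (last char: 'u')
  sorted[12] = utzxruvs$srvysqyyqvqvrt  (last char: 't')
  sorted[13] = uvs$srvysqyyqvqvrtutzxr  (last char: 'r')
  sorted[14] = vqvrtutzxruvs$srvysqyyq  (last char: 'q')
  sorted[15] = vrtutzxruvs$srvysqyyqvq  (last char: 'q')
  sorted[16] = vs$srvysqyyqvqvrtutzxru  (last char: 'u')
  sorted[17] = vysqyyqvqvrtutzxruvs$sr  (last char: 'r')
  sorted[18] = xruvs$srvysqyyqvqvrtutz  (last char: 'z')
  sorted[19] = yqvqvrtutzxruvs$srvysqy  (last char: 'y')
  sorted[20] = ysqyyqvqvrtutzxruvs$srv  (last char: 'v')
  sorted[21] = yyqvqvrtutzxruvs$srvysq  (last char: 'q')
  sorted[22] = zxruvs$srvysqyyqvqvrtut  (last char: 't')
Last column: syvsvxsvy$rutrqqurzyvqt
Original string S is at sorted index 9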